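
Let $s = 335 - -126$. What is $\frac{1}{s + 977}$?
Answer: $\frac{1}{1438} \approx 0.00069541$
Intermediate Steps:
$s = 461$ ($s = 335 + 126 = 461$)
$\frac{1}{s + 977} = \frac{1}{461 + 977} = \frac{1}{1438}$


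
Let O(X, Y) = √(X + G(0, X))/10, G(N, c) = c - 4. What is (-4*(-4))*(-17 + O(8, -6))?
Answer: -272 + 16*√3/5 ≈ -266.46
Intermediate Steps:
G(N, c) = -4 + c
O(X, Y) = √(-4 + 2*X)/10 (O(X, Y) = √(X + (-4 + X))/10 = √(-4 + 2*X)*(⅒) = √(-4 + 2*X)/10)
(-4*(-4))*(-17 + O(8, -6)) = (-4*(-4))*(-17 + √(-4 + 2*8)/10) = 16*(-17 + √(-4 + 16)/10) = 16*(-17 + √12/10) = 16*(-17 + (2*√3)/10) = 16*(-17 + √3/5) = -272 + 16*√3/5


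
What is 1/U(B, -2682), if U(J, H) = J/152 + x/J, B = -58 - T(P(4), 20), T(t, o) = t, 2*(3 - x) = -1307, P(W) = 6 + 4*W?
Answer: -3040/26547 ≈ -0.11451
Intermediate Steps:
x = 1313/2 (x = 3 - 1/2*(-1307) = 3 + 1307/2 = 1313/2 ≈ 656.50)
B = -80 (B = -58 - (6 + 4*4) = -58 - (6 + 16) = -58 - 1*22 = -58 - 22 = -80)
U(J, H) = J/152 + 1313/(2*J)
1/U(B, -2682) = 1/((1/152)*(99788 + (-80)**2)/(-80)) = 1/((1/152)*(-1/80)*(99788 + 6400)) = 1/((1/152)*(-1/80)*106188) = 1/(-26547/3040) = -3040/26547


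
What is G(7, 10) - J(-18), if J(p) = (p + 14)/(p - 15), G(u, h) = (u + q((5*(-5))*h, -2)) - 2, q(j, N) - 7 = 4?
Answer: 524/33 ≈ 15.879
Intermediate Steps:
q(j, N) = 11 (q(j, N) = 7 + 4 = 11)
G(u, h) = 9 + u (G(u, h) = (u + 11) - 2 = (11 + u) - 2 = 9 + u)
J(p) = (14 + p)/(-15 + p)
G(7, 10) - J(-18) = (9 + 7) - (14 - 18)/(-15 - 18) = 16 - (-4)/(-33) = 16 - (-1)*(-4)/33 = 16 - 1*4/33 = 16 - 4/33 = 524/33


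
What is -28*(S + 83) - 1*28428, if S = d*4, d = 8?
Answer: -31648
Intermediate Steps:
S = 32 (S = 8*4 = 32)
-28*(S + 83) - 1*28428 = -28*(32 + 83) - 1*28428 = -28*115 - 28428 = -3220 - 28428 = -31648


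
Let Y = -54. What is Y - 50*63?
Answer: -3204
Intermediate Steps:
Y - 50*63 = -54 - 50*63 = -54 - 3150 = -3204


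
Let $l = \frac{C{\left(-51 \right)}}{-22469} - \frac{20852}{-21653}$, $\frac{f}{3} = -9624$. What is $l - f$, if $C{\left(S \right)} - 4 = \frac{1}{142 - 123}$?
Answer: $\frac{266898893190867}{9243903883} \approx 28873.0$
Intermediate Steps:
$f = -28872$ ($f = 3 \left(-9624\right) = -28872$)
$C{\left(S \right)} = \frac{77}{19}$ ($C{\left(S \right)} = 4 + \frac{1}{142 - 123} = 4 + \frac{1}{19} = \frac{77}{19}$)
$l = \frac{8900280891}{9243903883}$ ($l = \frac{77}{19 \left(-22469\right)} - \frac{20852}{-21653} = \frac{77}{19} \left(- \frac{1}{22469}\right) - - \frac{20852}{21653} = - \frac{77}{426911} + \frac{20852}{21653} = \frac{8900280891}{9243903883} \approx 0.96283$)
$l - f = \frac{8900280891}{9243903883} - -28872 = \frac{8900280891}{9243903883} + 28872 = \frac{266898893190867}{9243903883}$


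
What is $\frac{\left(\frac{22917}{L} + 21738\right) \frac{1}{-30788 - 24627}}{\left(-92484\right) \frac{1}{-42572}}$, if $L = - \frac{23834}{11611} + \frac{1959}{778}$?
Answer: $- \frac{169669553888}{287718060315} \approx -0.58971$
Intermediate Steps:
$L = \frac{247241}{531374}$ ($L = \left(-23834\right) \frac{1}{11611} + 1959 \cdot \frac{1}{778} = - \frac{1402}{683} + \frac{1959}{778} = \frac{247241}{531374} \approx 0.46529$)
$\frac{\left(\frac{22917}{L} + 21738\right) \frac{1}{-30788 - 24627}}{\left(-92484\right) \frac{1}{-42572}} = \frac{\left(\frac{22917}{\frac{247241}{531374}} + 21738\right) \frac{1}{-30788 - 24627}}{\left(-92484\right) \frac{1}{-42572}} = \frac{\left(22917 \cdot \frac{531374}{247241} + 21738\right) \frac{1}{-55415}}{\left(-92484\right) \left(- \frac{1}{42572}\right)} = \frac{\left(\frac{12177497958}{247241} + 21738\right) \left(- \frac{1}{55415}\right)}{\frac{63}{29}} = \frac{17552022816}{247241} \left(- \frac{1}{55415}\right) \frac{29}{63} = \left(- \frac{17552022816}{13700860015}\right) \frac{29}{63} = - \frac{169669553888}{287718060315}$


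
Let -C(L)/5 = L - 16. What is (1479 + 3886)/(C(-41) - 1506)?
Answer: -145/33 ≈ -4.3939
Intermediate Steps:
C(L) = 80 - 5*L (C(L) = -5*(L - 16) = -5*(-16 + L) = 80 - 5*L)
(1479 + 3886)/(C(-41) - 1506) = (1479 + 3886)/((80 - 5*(-41)) - 1506) = 5365/((80 + 205) - 1506) = 5365/(285 - 1506) = 5365/(-1221) = 5365*(-1/1221) = -145/33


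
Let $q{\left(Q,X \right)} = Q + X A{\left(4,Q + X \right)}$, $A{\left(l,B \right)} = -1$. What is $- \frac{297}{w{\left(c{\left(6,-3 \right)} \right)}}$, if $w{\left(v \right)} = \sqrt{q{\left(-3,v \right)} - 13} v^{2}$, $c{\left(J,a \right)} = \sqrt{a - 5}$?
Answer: $\frac{297 \sqrt{2}}{16 \sqrt{-8 - i \sqrt{2}}} \approx 0.80472 + 9.1749 i$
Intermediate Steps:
$c{\left(J,a \right)} = \sqrt{-5 + a}$
$q{\left(Q,X \right)} = Q - X$ ($q{\left(Q,X \right)} = Q + X \left(-1\right) = Q - X$)
$w{\left(v \right)} = v^{2} \sqrt{-16 - v}$ ($w{\left(v \right)} = \sqrt{\left(-3 - v\right) - 13} v^{2} = \sqrt{-16 - v} v^{2} = v^{2} \sqrt{-16 - v}$)
$- \frac{297}{w{\left(c{\left(6,-3 \right)} \right)}} = - \frac{297}{\left(\sqrt{-5 - 3}\right)^{2} \sqrt{-16 - \sqrt{-5 - 3}}} = - \frac{297}{\left(\sqrt{-8}\right)^{2} \sqrt{-16 - \sqrt{-8}}} = - \frac{297}{\left(2 i \sqrt{2}\right)^{2} \sqrt{-16 - 2 i \sqrt{2}}} = - \frac{297}{\left(-8\right) \sqrt{-16 - 2 i \sqrt{2}}} = - 297 \left(- \frac{1}{8 \sqrt{-16 - 2 i \sqrt{2}}}\right) = \frac{297}{8 \sqrt{-16 - 2 i \sqrt{2}}}$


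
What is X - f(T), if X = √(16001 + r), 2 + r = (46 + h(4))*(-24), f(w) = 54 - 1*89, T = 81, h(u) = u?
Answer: 35 + √14799 ≈ 156.65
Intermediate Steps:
f(w) = -35 (f(w) = 54 - 89 = -35)
r = -1202 (r = -2 + (46 + 4)*(-24) = -2 + 50*(-24) = -2 - 1200 = -1202)
X = √14799 (X = √(16001 - 1202) = √14799 ≈ 121.65)
X - f(T) = √14799 - 1*(-35) = √14799 + 35 = 35 + √14799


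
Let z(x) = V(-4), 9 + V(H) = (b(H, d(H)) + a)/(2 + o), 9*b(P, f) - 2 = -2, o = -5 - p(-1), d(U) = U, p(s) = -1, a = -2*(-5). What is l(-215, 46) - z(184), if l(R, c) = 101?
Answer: 115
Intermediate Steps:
a = 10
o = -4 (o = -5 - 1*(-1) = -5 + 1 = -4)
b(P, f) = 0 (b(P, f) = 2/9 + (⅑)*(-2) = 2/9 - 2/9 = 0)
V(H) = -14 (V(H) = -9 + (0 + 10)/(2 - 4) = -9 + 10/(-2) = -9 + 10*(-½) = -9 - 5 = -14)
z(x) = -14
l(-215, 46) - z(184) = 101 - 1*(-14) = 101 + 14 = 115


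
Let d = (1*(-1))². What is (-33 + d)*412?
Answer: -13184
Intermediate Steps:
d = 1 (d = (-1)² = 1)
(-33 + d)*412 = (-33 + 1)*412 = -32*412 = -13184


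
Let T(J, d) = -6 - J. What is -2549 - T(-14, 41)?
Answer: -2557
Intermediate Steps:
-2549 - T(-14, 41) = -2549 - (-6 - 1*(-14)) = -2549 - (-6 + 14) = -2549 - 1*8 = -2549 - 8 = -2557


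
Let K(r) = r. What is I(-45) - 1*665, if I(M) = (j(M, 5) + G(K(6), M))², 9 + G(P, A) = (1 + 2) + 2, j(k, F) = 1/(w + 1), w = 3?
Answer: -10415/16 ≈ -650.94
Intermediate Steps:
j(k, F) = ¼ (j(k, F) = 1/(3 + 1) = 1/4 = ¼)
G(P, A) = -4 (G(P, A) = -9 + ((1 + 2) + 2) = -9 + (3 + 2) = -9 + 5 = -4)
I(M) = 225/16 (I(M) = (¼ - 4)² = (-15/4)² = 225/16)
I(-45) - 1*665 = 225/16 - 1*665 = 225/16 - 665 = -10415/16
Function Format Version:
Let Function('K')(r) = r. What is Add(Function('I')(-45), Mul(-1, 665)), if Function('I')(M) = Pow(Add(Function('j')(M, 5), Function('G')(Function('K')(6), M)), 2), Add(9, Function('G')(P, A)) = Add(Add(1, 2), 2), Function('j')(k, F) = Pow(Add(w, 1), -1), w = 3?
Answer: Rational(-10415, 16) ≈ -650.94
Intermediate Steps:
Function('j')(k, F) = Rational(1, 4) (Function('j')(k, F) = Pow(Add(3, 1), -1) = Pow(4, -1) = Rational(1, 4))
Function('G')(P, A) = -4 (Function('G')(P, A) = Add(-9, Add(Add(1, 2), 2)) = Add(-9, Add(3, 2)) = Add(-9, 5) = -4)
Function('I')(M) = Rational(225, 16) (Function('I')(M) = Pow(Add(Rational(1, 4), -4), 2) = Pow(Rational(-15, 4), 2) = Rational(225, 16))
Add(Function('I')(-45), Mul(-1, 665)) = Add(Rational(225, 16), Mul(-1, 665)) = Add(Rational(225, 16), -665) = Rational(-10415, 16)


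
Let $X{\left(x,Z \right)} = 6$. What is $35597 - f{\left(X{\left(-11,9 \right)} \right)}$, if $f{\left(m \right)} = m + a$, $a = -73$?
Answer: $35664$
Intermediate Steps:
$f{\left(m \right)} = -73 + m$ ($f{\left(m \right)} = m - 73 = -73 + m$)
$35597 - f{\left(X{\left(-11,9 \right)} \right)} = 35597 - \left(-73 + 6\right) = 35597 - -67 = 35597 + 67 = 35664$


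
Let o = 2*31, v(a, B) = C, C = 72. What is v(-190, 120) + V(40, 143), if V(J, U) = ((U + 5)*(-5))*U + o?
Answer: -105686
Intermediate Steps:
v(a, B) = 72
o = 62
V(J, U) = 62 + U*(-25 - 5*U) (V(J, U) = ((U + 5)*(-5))*U + 62 = ((5 + U)*(-5))*U + 62 = (-25 - 5*U)*U + 62 = U*(-25 - 5*U) + 62 = 62 + U*(-25 - 5*U))
v(-190, 120) + V(40, 143) = 72 + (62 - 25*143 - 5*143**2) = 72 + (62 - 3575 - 5*20449) = 72 + (62 - 3575 - 102245) = 72 - 105758 = -105686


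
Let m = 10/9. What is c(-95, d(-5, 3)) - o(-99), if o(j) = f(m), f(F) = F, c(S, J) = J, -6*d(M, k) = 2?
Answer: -13/9 ≈ -1.4444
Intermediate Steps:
d(M, k) = -⅓ (d(M, k) = -⅙*2 = -⅓)
m = 10/9 (m = 10*(⅑) = 10/9 ≈ 1.1111)
o(j) = 10/9
c(-95, d(-5, 3)) - o(-99) = -⅓ - 1*10/9 = -⅓ - 10/9 = -13/9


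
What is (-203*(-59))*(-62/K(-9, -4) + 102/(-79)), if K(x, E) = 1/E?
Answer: 233431730/79 ≈ 2.9548e+6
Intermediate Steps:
(-203*(-59))*(-62/K(-9, -4) + 102/(-79)) = (-203*(-59))*(-62/(1/(-4)) + 102/(-79)) = 11977*(-62/(-¼) + 102*(-1/79)) = 11977*(-62*(-4) - 102/79) = 11977*(248 - 102/79) = 11977*(19490/79) = 233431730/79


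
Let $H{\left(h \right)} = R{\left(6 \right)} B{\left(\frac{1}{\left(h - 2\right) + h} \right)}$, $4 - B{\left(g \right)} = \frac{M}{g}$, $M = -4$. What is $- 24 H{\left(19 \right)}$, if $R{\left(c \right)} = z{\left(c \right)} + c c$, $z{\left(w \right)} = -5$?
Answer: $-110112$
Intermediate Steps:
$R{\left(c \right)} = -5 + c^{2}$ ($R{\left(c \right)} = -5 + c c = -5 + c^{2}$)
$B{\left(g \right)} = 4 + \frac{4}{g}$ ($B{\left(g \right)} = 4 - - \frac{4}{g} = 4 + \frac{4}{g}$)
$H{\left(h \right)} = -124 + 248 h$ ($H{\left(h \right)} = \left(-5 + 6^{2}\right) \left(4 + \frac{4}{\frac{1}{\left(h - 2\right) + h}}\right) = \left(-5 + 36\right) \left(4 + \frac{4}{\frac{1}{\left(-2 + h\right) + h}}\right) = 31 \left(4 + \frac{4}{\frac{1}{-2 + 2 h}}\right) = 31 \left(4 + 4 \left(-2 + 2 h\right)\right) = 31 \left(4 + \left(-8 + 8 h\right)\right) = 31 \left(-4 + 8 h\right) = -124 + 248 h$)
$- 24 H{\left(19 \right)} = - 24 \left(-124 + 248 \cdot 19\right) = - 24 \left(-124 + 4712\right) = \left(-24\right) 4588 = -110112$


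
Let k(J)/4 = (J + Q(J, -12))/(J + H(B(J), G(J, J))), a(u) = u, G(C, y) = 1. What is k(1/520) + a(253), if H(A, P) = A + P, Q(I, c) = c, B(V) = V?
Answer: 53555/261 ≈ 205.19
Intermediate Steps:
k(J) = 4*(-12 + J)/(1 + 2*J) (k(J) = 4*((J - 12)/(J + (J + 1))) = 4*((-12 + J)/(J + (1 + J))) = 4*((-12 + J)/(1 + 2*J)) = 4*(-12 + J)/(1 + 2*J))
k(1/520) + a(253) = 4*(-12 + 1/520)/(1 + 2/520) + 253 = 4*(-12 + 1/520)/(1 + 2*(1/520)) + 253 = 4*(-6239/520)/(1 + 1/260) + 253 = 4*(-6239/520)/(261/260) + 253 = 4*(260/261)*(-6239/520) + 253 = -12478/261 + 253 = 53555/261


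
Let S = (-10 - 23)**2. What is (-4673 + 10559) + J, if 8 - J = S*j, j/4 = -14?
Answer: 66878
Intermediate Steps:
S = 1089 (S = (-33)**2 = 1089)
j = -56 (j = 4*(-14) = -56)
J = 60992 (J = 8 - 1089*(-56) = 8 - 1*(-60984) = 8 + 60984 = 60992)
(-4673 + 10559) + J = (-4673 + 10559) + 60992 = 5886 + 60992 = 66878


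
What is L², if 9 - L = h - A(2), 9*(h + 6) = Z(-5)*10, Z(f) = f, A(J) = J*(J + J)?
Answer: 66049/81 ≈ 815.42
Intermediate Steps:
A(J) = 2*J² (A(J) = J*(2*J) = 2*J²)
h = -104/9 (h = -6 + (-5*10)/9 = -6 + (⅑)*(-50) = -6 - 50/9 = -104/9 ≈ -11.556)
L = 257/9 (L = 9 - (-104/9 - 2*2²) = 9 - (-104/9 - 2*4) = 9 - (-104/9 - 1*8) = 9 - (-104/9 - 8) = 9 - 1*(-176/9) = 9 + 176/9 = 257/9 ≈ 28.556)
L² = (257/9)² = 66049/81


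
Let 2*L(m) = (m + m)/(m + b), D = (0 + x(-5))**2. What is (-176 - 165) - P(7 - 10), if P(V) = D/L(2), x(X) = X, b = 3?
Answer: -807/2 ≈ -403.50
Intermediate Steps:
D = 25 (D = (0 - 5)**2 = (-5)**2 = 25)
L(m) = m/(3 + m) (L(m) = ((m + m)/(m + 3))/2 = ((2*m)/(3 + m))/2 = (2*m/(3 + m))/2 = m/(3 + m))
P(V) = 125/2 (P(V) = 25/((2/(3 + 2))) = 25/((2/5)) = 25/((2*(1/5))) = 25/(2/5) = 25*(5/2) = 125/2)
(-176 - 165) - P(7 - 10) = (-176 - 165) - 1*125/2 = -341 - 125/2 = -807/2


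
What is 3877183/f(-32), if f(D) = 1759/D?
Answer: -124069856/1759 ≈ -70534.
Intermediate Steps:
3877183/f(-32) = 3877183/((1759/(-32))) = 3877183/((1759*(-1/32))) = 3877183/(-1759/32) = 3877183*(-32/1759) = -124069856/1759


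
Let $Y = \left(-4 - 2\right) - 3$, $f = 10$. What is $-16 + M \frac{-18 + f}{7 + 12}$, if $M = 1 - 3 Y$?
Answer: $- \frac{528}{19} \approx -27.789$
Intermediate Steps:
$Y = -9$ ($Y = -6 - 3 = -9$)
$M = 28$ ($M = 1 - -27 = 1 + 27 = 28$)
$-16 + M \frac{-18 + f}{7 + 12} = -16 + 28 \frac{-18 + 10}{7 + 12} = -16 + 28 \left(- \frac{8}{19}\right) = -16 - \frac{224}{19} = - \frac{528}{19}$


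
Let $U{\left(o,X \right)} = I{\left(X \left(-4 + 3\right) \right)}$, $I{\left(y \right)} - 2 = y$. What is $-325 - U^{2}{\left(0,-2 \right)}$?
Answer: $-341$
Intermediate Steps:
$I{\left(y \right)} = 2 + y$
$U{\left(o,X \right)} = 2 - X$ ($U{\left(o,X \right)} = 2 + X \left(-4 + 3\right) = 2 + X \left(-1\right) = 2 - X$)
$-325 - U^{2}{\left(0,-2 \right)} = -325 - \left(2 - -2\right)^{2} = -325 - \left(2 + 2\right)^{2} = -325 - 4^{2} = -325 - 16 = -341$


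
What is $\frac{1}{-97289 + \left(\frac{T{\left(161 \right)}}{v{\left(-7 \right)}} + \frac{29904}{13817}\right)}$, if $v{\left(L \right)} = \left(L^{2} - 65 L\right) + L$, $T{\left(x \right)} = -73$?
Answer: $- \frac{6867049}{668074476514} \approx -1.0279 \cdot 10^{-5}$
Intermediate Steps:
$v{\left(L \right)} = L^{2} - 64 L$
$\frac{1}{-97289 + \left(\frac{T{\left(161 \right)}}{v{\left(-7 \right)}} + \frac{29904}{13817}\right)} = \frac{1}{-97289 + \left(- \frac{73}{\left(-7\right) \left(-64 - 7\right)} + \frac{29904}{13817}\right)} = \frac{1}{-97289 + \left(- \frac{73}{\left(-7\right) \left(-71\right)} + 29904 \cdot \frac{1}{13817}\right)} = \frac{1}{-97289 + \left(- \frac{73}{497} + \frac{29904}{13817}\right)} = \frac{1}{-97289 + \frac{13853647}{6867049}} = \frac{1}{- \frac{668074476514}{6867049}} = - \frac{6867049}{668074476514}$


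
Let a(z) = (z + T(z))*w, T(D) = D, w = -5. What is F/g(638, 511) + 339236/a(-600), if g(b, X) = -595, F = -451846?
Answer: 145646071/178500 ≈ 815.94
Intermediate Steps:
a(z) = -10*z (a(z) = (z + z)*(-5) = (2*z)*(-5) = -10*z)
F/g(638, 511) + 339236/a(-600) = -451846/(-595) + 339236/((-10*(-600))) = -451846*(-1/595) + 339236/6000 = 451846/595 + 339236*(1/6000) = 451846/595 + 84809/1500 = 145646071/178500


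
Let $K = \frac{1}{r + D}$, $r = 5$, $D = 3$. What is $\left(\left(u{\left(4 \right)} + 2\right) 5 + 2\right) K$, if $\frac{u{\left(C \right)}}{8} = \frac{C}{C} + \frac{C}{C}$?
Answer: $\frac{23}{2} \approx 11.5$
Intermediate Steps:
$K = \frac{1}{8}$ ($K = \frac{1}{5 + 3} = \frac{1}{8} \approx 0.125$)
$u{\left(C \right)} = 16$ ($u{\left(C \right)} = 8 \left(\frac{C}{C} + \frac{C}{C}\right) = 8 \left(1 + 1\right) = 8 \cdot 2 = 16$)
$\left(\left(u{\left(4 \right)} + 2\right) 5 + 2\right) K = \left(\left(16 + 2\right) 5 + 2\right) \frac{1}{8} = \left(18 \cdot 5 + 2\right) \frac{1}{8} = \left(90 + 2\right) \frac{1}{8} = 92 \cdot \frac{1}{8} = \frac{23}{2}$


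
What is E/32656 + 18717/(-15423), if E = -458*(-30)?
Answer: -33275861/41971124 ≈ -0.79283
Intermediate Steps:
E = 13740
E/32656 + 18717/(-15423) = 13740/32656 + 18717/(-15423) = 13740*(1/32656) + 18717*(-1/15423) = 3435/8164 - 6239/5141 = -33275861/41971124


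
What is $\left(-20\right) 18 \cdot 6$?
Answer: $-2160$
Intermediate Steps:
$\left(-20\right) 18 \cdot 6 = \left(-360\right) 6 = -2160$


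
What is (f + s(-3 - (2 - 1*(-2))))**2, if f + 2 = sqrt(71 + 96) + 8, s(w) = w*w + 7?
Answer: (62 + sqrt(167))**2 ≈ 5613.4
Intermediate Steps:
s(w) = 7 + w**2 (s(w) = w**2 + 7 = 7 + w**2)
f = 6 + sqrt(167) (f = -2 + (sqrt(71 + 96) + 8) = -2 + (sqrt(167) + 8) = -2 + (8 + sqrt(167)) = 6 + sqrt(167) ≈ 18.923)
(f + s(-3 - (2 - 1*(-2))))**2 = ((6 + sqrt(167)) + (7 + (-3 - (2 - 1*(-2)))**2))**2 = ((6 + sqrt(167)) + (7 + (-3 - (2 + 2))**2))**2 = ((6 + sqrt(167)) + (7 + (-3 - 1*4)**2))**2 = ((6 + sqrt(167)) + (7 + (-3 - 4)**2))**2 = ((6 + sqrt(167)) + (7 + (-7)**2))**2 = ((6 + sqrt(167)) + (7 + 49))**2 = ((6 + sqrt(167)) + 56)**2 = (62 + sqrt(167))**2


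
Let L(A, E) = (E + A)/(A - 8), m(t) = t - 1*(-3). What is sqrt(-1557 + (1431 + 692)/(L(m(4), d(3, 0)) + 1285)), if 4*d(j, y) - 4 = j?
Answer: I*sqrt(40533664265)/5105 ≈ 39.438*I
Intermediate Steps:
d(j, y) = 1 + j/4
m(t) = 3 + t (m(t) = t + 3 = 3 + t)
L(A, E) = (A + E)/(-8 + A)
sqrt(-1557 + (1431 + 692)/(L(m(4), d(3, 0)) + 1285)) = sqrt(-1557 + (1431 + 692)/(((3 + 4) + (1 + (1/4)*3))/(-8 + (3 + 4)) + 1285)) = sqrt(-1557 + 2123/((7 + (1 + 3/4))/(-8 + 7) + 1285)) = sqrt(-1557 + 2123/((7 + 7/4)/(-1) + 1285)) = sqrt(-1557 + 2123/(-1*35/4 + 1285)) = sqrt(-1557 + 2123/(-35/4 + 1285)) = sqrt(-1557 + 2123/(5105/4)) = sqrt(-1557 + 2123*(4/5105)) = sqrt(-1557 + 8492/5105) = sqrt(-7939993/5105) = I*sqrt(40533664265)/5105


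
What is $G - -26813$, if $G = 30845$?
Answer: $57658$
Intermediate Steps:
$G - -26813 = 30845 - -26813 = 30845 + 26813 = 57658$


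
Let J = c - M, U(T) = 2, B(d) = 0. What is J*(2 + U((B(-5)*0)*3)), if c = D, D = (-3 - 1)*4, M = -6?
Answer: -40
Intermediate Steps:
D = -16 (D = -4*4 = -16)
c = -16
J = -10 (J = -16 - 1*(-6) = -16 + 6 = -10)
J*(2 + U((B(-5)*0)*3)) = -10*(2 + 2) = -10*4 = -40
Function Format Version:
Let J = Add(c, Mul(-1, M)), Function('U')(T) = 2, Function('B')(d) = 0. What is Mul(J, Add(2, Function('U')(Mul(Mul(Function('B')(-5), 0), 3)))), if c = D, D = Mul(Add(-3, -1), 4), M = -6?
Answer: -40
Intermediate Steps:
D = -16 (D = Mul(-4, 4) = -16)
c = -16
J = -10 (J = Add(-16, Mul(-1, -6)) = Add(-16, 6) = -10)
Mul(J, Add(2, Function('U')(Mul(Mul(Function('B')(-5), 0), 3)))) = Mul(-10, Add(2, 2)) = Mul(-10, 4) = -40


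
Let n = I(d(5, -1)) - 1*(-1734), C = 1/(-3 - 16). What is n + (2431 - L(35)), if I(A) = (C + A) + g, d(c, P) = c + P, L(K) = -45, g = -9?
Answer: 79894/19 ≈ 4204.9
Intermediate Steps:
C = -1/19 (C = 1/(-19) = -1/19 ≈ -0.052632)
d(c, P) = P + c
I(A) = -172/19 + A (I(A) = (-1/19 + A) - 9 = -172/19 + A)
n = 32850/19 (n = (-172/19 + (-1 + 5)) - 1*(-1734) = (-172/19 + 4) + 1734 = -96/19 + 1734 = 32850/19 ≈ 1728.9)
n + (2431 - L(35)) = 32850/19 + (2431 - 1*(-45)) = 32850/19 + (2431 + 45) = 32850/19 + 2476 = 79894/19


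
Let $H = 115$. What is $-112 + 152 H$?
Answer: $17368$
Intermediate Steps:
$-112 + 152 H = -112 + 152 \cdot 115 = -112 + 17480 = 17368$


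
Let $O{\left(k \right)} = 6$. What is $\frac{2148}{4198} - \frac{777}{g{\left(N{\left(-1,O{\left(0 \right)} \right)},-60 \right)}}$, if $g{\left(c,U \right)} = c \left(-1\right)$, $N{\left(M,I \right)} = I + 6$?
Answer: $\frac{547937}{8396} \approx 65.262$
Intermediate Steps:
$N{\left(M,I \right)} = 6 + I$
$g{\left(c,U \right)} = - c$
$\frac{2148}{4198} - \frac{777}{g{\left(N{\left(-1,O{\left(0 \right)} \right)},-60 \right)}} = \frac{2148}{4198} - \frac{777}{\left(-1\right) \left(6 + 6\right)} = 2148 \cdot \frac{1}{4198} - \frac{777}{\left(-1\right) 12} = \frac{1074}{2099} - \frac{777}{-12} = \frac{1074}{2099} - - \frac{259}{4} = \frac{1074}{2099} + \frac{259}{4} = \frac{547937}{8396}$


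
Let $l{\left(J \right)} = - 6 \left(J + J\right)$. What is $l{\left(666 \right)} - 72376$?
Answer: $-80368$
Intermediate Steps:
$l{\left(J \right)} = - 12 J$ ($l{\left(J \right)} = - 6 \cdot 2 J = - 12 J$)
$l{\left(666 \right)} - 72376 = \left(-12\right) 666 - 72376 = -7992 - 72376 = -80368$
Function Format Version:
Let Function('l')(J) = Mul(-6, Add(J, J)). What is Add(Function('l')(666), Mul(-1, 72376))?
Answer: -80368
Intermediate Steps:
Function('l')(J) = Mul(-12, J) (Function('l')(J) = Mul(-6, Mul(2, J)) = Mul(-12, J))
Add(Function('l')(666), Mul(-1, 72376)) = Add(Mul(-12, 666), Mul(-1, 72376)) = Add(-7992, -72376) = -80368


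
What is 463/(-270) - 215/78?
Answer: -7847/1755 ≈ -4.4712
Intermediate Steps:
463/(-270) - 215/78 = 463*(-1/270) - 215*1/78 = -463/270 - 215/78 = -7847/1755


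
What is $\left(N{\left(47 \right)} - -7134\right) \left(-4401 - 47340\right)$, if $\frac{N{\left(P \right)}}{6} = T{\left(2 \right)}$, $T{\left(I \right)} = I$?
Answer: $-369741186$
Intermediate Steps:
$N{\left(P \right)} = 12$ ($N{\left(P \right)} = 6 \cdot 2 = 12$)
$\left(N{\left(47 \right)} - -7134\right) \left(-4401 - 47340\right) = \left(12 - -7134\right) \left(-4401 - 47340\right) = \left(12 + \left(-14960 + 22094\right)\right) \left(-51741\right) = \left(12 + 7134\right) \left(-51741\right) = 7146 \left(-51741\right) = -369741186$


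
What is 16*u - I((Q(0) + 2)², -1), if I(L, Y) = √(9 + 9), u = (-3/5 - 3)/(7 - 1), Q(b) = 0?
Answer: -48/5 - 3*√2 ≈ -13.843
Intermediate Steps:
u = -⅗ (u = (-3*⅕ - 3)/6 = (-⅗ - 3)*(⅙) = -18/5*⅙ = -⅗ ≈ -0.60000)
I(L, Y) = 3*√2 (I(L, Y) = √18 = 3*√2)
16*u - I((Q(0) + 2)², -1) = 16*(-⅗) - 3*√2 = -48/5 - 3*√2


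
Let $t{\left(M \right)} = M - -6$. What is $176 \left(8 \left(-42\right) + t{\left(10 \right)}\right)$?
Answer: $-56320$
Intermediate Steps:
$t{\left(M \right)} = 6 + M$ ($t{\left(M \right)} = M + 6 = 6 + M$)
$176 \left(8 \left(-42\right) + t{\left(10 \right)}\right) = 176 \left(8 \left(-42\right) + \left(6 + 10\right)\right) = 176 \left(-336 + 16\right) = 176 \left(-320\right) = -56320$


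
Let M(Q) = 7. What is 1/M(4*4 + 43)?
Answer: ⅐ ≈ 0.14286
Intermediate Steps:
1/M(4*4 + 43) = 1/7 = ⅐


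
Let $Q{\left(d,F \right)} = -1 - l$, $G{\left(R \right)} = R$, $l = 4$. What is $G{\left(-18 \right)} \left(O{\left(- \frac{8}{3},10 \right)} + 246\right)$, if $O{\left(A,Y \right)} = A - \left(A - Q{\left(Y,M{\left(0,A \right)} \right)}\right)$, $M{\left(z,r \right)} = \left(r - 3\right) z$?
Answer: $-4338$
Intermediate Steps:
$M{\left(z,r \right)} = z \left(-3 + r\right)$ ($M{\left(z,r \right)} = \left(-3 + r\right) z = z \left(-3 + r\right)$)
$Q{\left(d,F \right)} = -5$ ($Q{\left(d,F \right)} = -1 - 4 = -5$)
$O{\left(A,Y \right)} = -5$ ($O{\left(A,Y \right)} = A - \left(5 + A\right) = -5$)
$G{\left(-18 \right)} \left(O{\left(- \frac{8}{3},10 \right)} + 246\right) = - 18 \left(-5 + 246\right) = \left(-18\right) 241 = -4338$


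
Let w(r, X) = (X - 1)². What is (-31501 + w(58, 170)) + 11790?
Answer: 8850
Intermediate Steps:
w(r, X) = (-1 + X)²
(-31501 + w(58, 170)) + 11790 = (-31501 + (-1 + 170)²) + 11790 = (-31501 + 169²) + 11790 = (-31501 + 28561) + 11790 = -2940 + 11790 = 8850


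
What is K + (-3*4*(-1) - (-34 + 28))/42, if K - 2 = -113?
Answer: -774/7 ≈ -110.57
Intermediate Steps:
K = -111 (K = 2 - 113 = -111)
K + (-3*4*(-1) - (-34 + 28))/42 = -111 + (-3*4*(-1) - (-34 + 28))/42 = -111 + (-12*(-1) - 1*(-6))*(1/42) = -111 + (12 + 6)*(1/42) = -111 + 18*(1/42) = -111 + 3/7 = -774/7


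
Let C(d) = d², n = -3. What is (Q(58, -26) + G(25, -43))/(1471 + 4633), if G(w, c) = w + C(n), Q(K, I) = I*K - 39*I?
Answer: -115/1526 ≈ -0.075360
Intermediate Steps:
Q(K, I) = -39*I + I*K
G(w, c) = 9 + w (G(w, c) = w + (-3)² = w + 9 = 9 + w)
(Q(58, -26) + G(25, -43))/(1471 + 4633) = (-26*(-39 + 58) + (9 + 25))/(1471 + 4633) = (-26*19 + 34)/6104 = (-494 + 34)*(1/6104) = -460*1/6104 = -115/1526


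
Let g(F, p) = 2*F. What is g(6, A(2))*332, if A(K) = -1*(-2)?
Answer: 3984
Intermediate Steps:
A(K) = 2
g(6, A(2))*332 = (2*6)*332 = 12*332 = 3984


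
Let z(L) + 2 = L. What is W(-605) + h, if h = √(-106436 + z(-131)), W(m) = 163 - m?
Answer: 768 + 3*I*√11841 ≈ 768.0 + 326.45*I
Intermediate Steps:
z(L) = -2 + L
h = 3*I*√11841 (h = √(-106436 + (-2 - 131)) = √(-106436 - 133) = √(-106569) = 3*I*√11841 ≈ 326.45*I)
W(-605) + h = (163 - 1*(-605)) + 3*I*√11841 = (163 + 605) + 3*I*√11841 = 768 + 3*I*√11841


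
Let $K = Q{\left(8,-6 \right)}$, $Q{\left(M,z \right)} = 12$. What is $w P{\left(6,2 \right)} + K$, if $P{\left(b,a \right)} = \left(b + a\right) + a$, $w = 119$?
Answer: $1202$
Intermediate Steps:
$P{\left(b,a \right)} = b + 2 a$ ($P{\left(b,a \right)} = \left(a + b\right) + a = b + 2 a$)
$K = 12$
$w P{\left(6,2 \right)} + K = 119 \left(6 + 2 \cdot 2\right) + 12 = 119 \left(6 + 4\right) + 12 = 119 \cdot 10 + 12 = 1190 + 12 = 1202$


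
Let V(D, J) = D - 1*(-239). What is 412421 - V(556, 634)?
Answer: 411626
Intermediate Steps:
V(D, J) = 239 + D (V(D, J) = D + 239 = 239 + D)
412421 - V(556, 634) = 412421 - (239 + 556) = 412421 - 1*795 = 412421 - 795 = 411626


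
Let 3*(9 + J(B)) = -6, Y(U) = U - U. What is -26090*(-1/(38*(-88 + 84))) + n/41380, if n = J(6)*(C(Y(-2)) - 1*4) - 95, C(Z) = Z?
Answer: -67475747/393110 ≈ -171.65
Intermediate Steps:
Y(U) = 0
J(B) = -11 (J(B) = -9 + (1/3)*(-6) = -9 - 2 = -11)
n = -51 (n = -11*(0 - 1*4) - 95 = -11*(0 - 4) - 95 = -11*(-4) - 95 = 44 - 95 = -51)
-26090*(-1/(38*(-88 + 84))) + n/41380 = -26090*(-1/(38*(-88 + 84))) - 51/41380 = -26090/((-4*(-38))) - 51*1/41380 = -26090/152 - 51/41380 = -26090*1/152 - 51/41380 = -13045/76 - 51/41380 = -67475747/393110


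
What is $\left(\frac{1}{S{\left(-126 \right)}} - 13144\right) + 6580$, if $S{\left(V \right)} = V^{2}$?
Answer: $- \frac{104210063}{15876} \approx -6564.0$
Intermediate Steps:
$\left(\frac{1}{S{\left(-126 \right)}} - 13144\right) + 6580 = \left(\frac{1}{\left(-126\right)^{2}} - 13144\right) + 6580 = \left(\frac{1}{15876} - 13144\right) + 6580 = - \frac{208674143}{15876} + 6580 = - \frac{104210063}{15876}$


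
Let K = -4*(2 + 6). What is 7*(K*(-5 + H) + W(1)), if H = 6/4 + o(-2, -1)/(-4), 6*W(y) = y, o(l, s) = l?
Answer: 4039/6 ≈ 673.17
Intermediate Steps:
W(y) = y/6
K = -32 (K = -4*8 = -32)
H = 2 (H = 6/4 - 2/(-4) = 6*(¼) - 2*(-¼) = 3/2 + ½ = 2)
7*(K*(-5 + H) + W(1)) = 7*(-32*(-5 + 2) + (⅙)*1) = 7*(-32*(-3) + ⅙) = 7*(96 + ⅙) = 7*(577/6) = 4039/6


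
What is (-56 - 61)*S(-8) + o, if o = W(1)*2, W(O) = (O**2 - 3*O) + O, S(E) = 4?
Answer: -470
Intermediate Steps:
W(O) = O**2 - 2*O
o = -2 (o = (1*(-2 + 1))*2 = (1*(-1))*2 = -1*2 = -2)
(-56 - 61)*S(-8) + o = (-56 - 61)*4 - 2 = -117*4 - 2 = -468 - 2 = -470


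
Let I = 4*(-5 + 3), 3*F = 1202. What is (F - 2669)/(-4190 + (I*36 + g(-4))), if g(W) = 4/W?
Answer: 6805/13437 ≈ 0.50644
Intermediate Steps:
F = 1202/3 (F = (⅓)*1202 = 1202/3 ≈ 400.67)
I = -8 (I = 4*(-2) = -8)
(F - 2669)/(-4190 + (I*36 + g(-4))) = (1202/3 - 2669)/(-4190 + (-8*36 + 4/(-4))) = -6805/(3*(-4190 + (-288 + 4*(-¼)))) = -6805/(3*(-4190 + (-288 - 1))) = -6805/(3*(-4190 - 289)) = -6805/3/(-4479) = -6805/3*(-1/4479) = 6805/13437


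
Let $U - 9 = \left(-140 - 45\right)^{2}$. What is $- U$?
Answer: $-34234$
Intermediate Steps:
$U = 34234$ ($U = 9 + \left(-140 - 45\right)^{2} = 9 + \left(-185\right)^{2} = 9 + 34225 = 34234$)
$- U = \left(-1\right) 34234 = -34234$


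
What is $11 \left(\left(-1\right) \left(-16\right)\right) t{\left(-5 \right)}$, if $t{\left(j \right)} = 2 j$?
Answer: $-1760$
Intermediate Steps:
$11 \left(\left(-1\right) \left(-16\right)\right) t{\left(-5 \right)} = 11 \left(\left(-1\right) \left(-16\right)\right) 2 \left(-5\right) = 11 \cdot 16 \left(-10\right) = 176 \left(-10\right) = -1760$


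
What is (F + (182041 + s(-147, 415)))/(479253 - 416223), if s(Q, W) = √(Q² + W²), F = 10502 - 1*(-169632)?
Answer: 2195/382 + √193834/63030 ≈ 5.7531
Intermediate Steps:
F = 180134 (F = 10502 + 169632 = 180134)
(F + (182041 + s(-147, 415)))/(479253 - 416223) = (180134 + (182041 + √((-147)² + 415²)))/(479253 - 416223) = (180134 + (182041 + √(21609 + 172225)))/63030 = (180134 + (182041 + √193834))*(1/63030) = (362175 + √193834)*(1/63030) = 2195/382 + √193834/63030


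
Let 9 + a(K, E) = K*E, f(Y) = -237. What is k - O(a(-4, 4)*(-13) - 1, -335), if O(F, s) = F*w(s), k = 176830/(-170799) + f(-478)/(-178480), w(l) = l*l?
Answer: -1108433180012307037/30484205520 ≈ -3.6361e+7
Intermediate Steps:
w(l) = l²
a(K, E) = -9 + E*K (a(K, E) = -9 + K*E = -9 + E*K)
k = -31520139037/30484205520 (k = 176830/(-170799) - 237/(-178480) = 176830*(-1/170799) - 237*(-1/178480) = -176830/170799 + 237/178480 = -31520139037/30484205520 ≈ -1.0340)
O(F, s) = F*s²
k - O(a(-4, 4)*(-13) - 1, -335) = -31520139037/30484205520 - ((-9 + 4*(-4))*(-13) - 1)*(-335)² = -31520139037/30484205520 - ((-9 - 16)*(-13) - 1)*112225 = -31520139037/30484205520 - (-25*(-13) - 1)*112225 = -31520139037/30484205520 - (325 - 1)*112225 = -31520139037/30484205520 - 324*112225 = -31520139037/30484205520 - 1*36360900 = -31520139037/30484205520 - 36360900 = -1108433180012307037/30484205520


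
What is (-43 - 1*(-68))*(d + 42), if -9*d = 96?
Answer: 2350/3 ≈ 783.33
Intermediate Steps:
d = -32/3 (d = -1/9*96 = -32/3 ≈ -10.667)
(-43 - 1*(-68))*(d + 42) = (-43 - 1*(-68))*(-32/3 + 42) = (-43 + 68)*(94/3) = 25*(94/3) = 2350/3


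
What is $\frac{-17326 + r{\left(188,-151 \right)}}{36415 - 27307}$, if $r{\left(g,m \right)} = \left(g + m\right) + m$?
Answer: $- \frac{4360}{2277} \approx -1.9148$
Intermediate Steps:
$r{\left(g,m \right)} = g + 2 m$
$\frac{-17326 + r{\left(188,-151 \right)}}{36415 - 27307} = \frac{-17326 + \left(188 + 2 \left(-151\right)\right)}{36415 - 27307} = \frac{-17326 + \left(188 - 302\right)}{9108} = \left(-17326 - 114\right) \frac{1}{9108} = \left(-17440\right) \frac{1}{9108} = - \frac{4360}{2277}$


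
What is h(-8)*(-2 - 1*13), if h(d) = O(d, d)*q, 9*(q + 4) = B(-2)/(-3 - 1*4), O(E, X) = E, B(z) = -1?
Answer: -10040/21 ≈ -478.10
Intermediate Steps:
q = -251/63 (q = -4 + (-1/(-3 - 1*4))/9 = -4 + (-1/(-3 - 4))/9 = -4 + (-1/(-7))/9 = -4 + (-1*(-⅐))/9 = -4 + (⅑)*(⅐) = -4 + 1/63 = -251/63 ≈ -3.9841)
h(d) = -251*d/63 (h(d) = d*(-251/63) = -251*d/63)
h(-8)*(-2 - 1*13) = (-251/63*(-8))*(-2 - 1*13) = 2008*(-2 - 13)/63 = (2008/63)*(-15) = -10040/21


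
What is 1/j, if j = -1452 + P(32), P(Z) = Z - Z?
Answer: -1/1452 ≈ -0.00068871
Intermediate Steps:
P(Z) = 0
j = -1452 (j = -1452 + 0 = -1452)
1/j = 1/(-1452) = -1/1452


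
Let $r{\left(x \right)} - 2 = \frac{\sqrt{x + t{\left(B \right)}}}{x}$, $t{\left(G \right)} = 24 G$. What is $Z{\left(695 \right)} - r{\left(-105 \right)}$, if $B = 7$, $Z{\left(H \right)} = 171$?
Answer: $169 + \frac{\sqrt{7}}{35} \approx 169.08$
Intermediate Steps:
$r{\left(x \right)} = 2 + \frac{\sqrt{168 + x}}{x}$ ($r{\left(x \right)} = 2 + \frac{\sqrt{x + 24 \cdot 7}}{x} = 2 + \frac{\sqrt{x + 168}}{x} = 2 + \frac{\sqrt{168 + x}}{x}$)
$Z{\left(695 \right)} - r{\left(-105 \right)} = 171 - \left(2 + \frac{\sqrt{168 - 105}}{-105}\right) = 171 - \left(2 - \frac{\sqrt{63}}{105}\right) = 171 - \left(2 - \frac{3 \sqrt{7}}{105}\right) = 171 - \left(2 - \frac{\sqrt{7}}{35}\right) = 169 + \frac{\sqrt{7}}{35}$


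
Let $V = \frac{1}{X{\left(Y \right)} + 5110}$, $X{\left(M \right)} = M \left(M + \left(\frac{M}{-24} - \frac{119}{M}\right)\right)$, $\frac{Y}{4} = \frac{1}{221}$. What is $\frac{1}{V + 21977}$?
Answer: $\frac{731296339}{16071699788726} \approx 4.5502 \cdot 10^{-5}$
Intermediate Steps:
$Y = \frac{4}{221} \approx 0.0181$
$X{\left(M \right)} = M \left(- \frac{119}{M} + \frac{23 M}{24}\right)$ ($X{\left(M \right)} = M \left(M + \left(M \left(- \frac{1}{24}\right) - \frac{119}{M}\right)\right) = M \left(M - \left(\frac{119}{M} + \frac{M}{24}\right)\right) = M \left(- \frac{119}{M} + \frac{23 M}{24}\right)$)
$V = \frac{146523}{731296339}$ ($V = \frac{1}{\left(-119 + \frac{23 \left(\frac{4}{221}\right)^{2}}{24}\right) + 5110} = \frac{1}{\left(-119 + \frac{23}{24} \cdot \frac{16}{48841}\right) + 5110} = \frac{1}{\left(-119 + \frac{46}{146523}\right) + 5110} = \frac{1}{- \frac{17436191}{146523} + 5110} = \frac{1}{\frac{731296339}{146523}} = \frac{146523}{731296339} \approx 0.00020036$)
$\frac{1}{V + 21977} = \frac{1}{\frac{146523}{731296339} + 21977} = \frac{1}{\frac{16071699788726}{731296339}} = \frac{731296339}{16071699788726}$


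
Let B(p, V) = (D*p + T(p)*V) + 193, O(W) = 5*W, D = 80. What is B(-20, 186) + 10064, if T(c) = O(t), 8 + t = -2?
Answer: -643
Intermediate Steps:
t = -10 (t = -8 - 2 = -10)
T(c) = -50 (T(c) = 5*(-10) = -50)
B(p, V) = 193 - 50*V + 80*p (B(p, V) = (80*p - 50*V) + 193 = (-50*V + 80*p) + 193 = 193 - 50*V + 80*p)
B(-20, 186) + 10064 = (193 - 50*186 + 80*(-20)) + 10064 = (193 - 9300 - 1600) + 10064 = -10707 + 10064 = -643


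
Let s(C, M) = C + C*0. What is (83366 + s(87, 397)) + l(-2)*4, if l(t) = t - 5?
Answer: 83425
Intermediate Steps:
l(t) = -5 + t
s(C, M) = C (s(C, M) = C + 0 = C)
(83366 + s(87, 397)) + l(-2)*4 = (83366 + 87) + (-5 - 2)*4 = 83453 - 7*4 = 83453 - 28 = 83425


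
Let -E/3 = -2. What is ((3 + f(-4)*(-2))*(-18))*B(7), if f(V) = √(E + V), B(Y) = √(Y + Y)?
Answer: -54*√14 + 72*√7 ≈ -11.555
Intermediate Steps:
E = 6 (E = -3*(-2) = 6)
B(Y) = √2*√Y (B(Y) = √(2*Y) = √2*√Y)
f(V) = √(6 + V)
((3 + f(-4)*(-2))*(-18))*B(7) = ((3 + √(6 - 4)*(-2))*(-18))*(√2*√7) = ((3 + √2*(-2))*(-18))*√14 = ((3 - 2*√2)*(-18))*√14 = (-54 + 36*√2)*√14 = √14*(-54 + 36*√2)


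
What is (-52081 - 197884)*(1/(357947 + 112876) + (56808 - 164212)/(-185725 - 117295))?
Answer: -632018711391104/7133439273 ≈ -88600.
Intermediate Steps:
(-52081 - 197884)*(1/(357947 + 112876) + (56808 - 164212)/(-185725 - 117295)) = -249965*(1/470823 - 107404/(-303020)) = -249965*(1/470823 - 107404*(-1/303020)) = -249965*(1/470823 + 26851/75755) = -249965*12642144128/35667196365 = -632018711391104/7133439273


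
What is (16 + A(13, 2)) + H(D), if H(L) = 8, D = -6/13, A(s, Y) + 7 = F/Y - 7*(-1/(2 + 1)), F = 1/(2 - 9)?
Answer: 809/42 ≈ 19.262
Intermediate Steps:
F = -⅐ (F = 1/(-7) = -⅐ ≈ -0.14286)
A(s, Y) = -14/3 - 1/(7*Y) (A(s, Y) = -7 + (-1/(7*Y) - 7*(-1/(2 + 1))) = -7 + (-1/(7*Y) - 7/(3*(-1))) = -7 + (-1/(7*Y) - 7/(-3)) = -7 + (-1/(7*Y) - 7*(-⅓)) = -7 + (-1/(7*Y) + 7/3) = -7 + (7/3 - 1/(7*Y)) = -14/3 - 1/(7*Y))
D = -6/13 (D = -6*1/13 = -6/13 ≈ -0.46154)
(16 + A(13, 2)) + H(D) = (16 + (1/21)*(-3 - 98*2)/2) + 8 = (16 + (1/21)*(½)*(-3 - 196)) + 8 = (16 + (1/21)*(½)*(-199)) + 8 = (16 - 199/42) + 8 = 473/42 + 8 = 809/42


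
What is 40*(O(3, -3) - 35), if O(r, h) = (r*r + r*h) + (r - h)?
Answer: -1160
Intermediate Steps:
O(r, h) = r + r² - h + h*r (O(r, h) = (r² + h*r) + (r - h) = r + r² - h + h*r)
40*(O(3, -3) - 35) = 40*((3 + 3² - 1*(-3) - 3*3) - 35) = 40*((3 + 9 + 3 - 9) - 35) = 40*(6 - 35) = 40*(-29) = -1160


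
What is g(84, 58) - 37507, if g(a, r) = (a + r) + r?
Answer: -37307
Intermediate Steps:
g(a, r) = a + 2*r
g(84, 58) - 37507 = (84 + 2*58) - 37507 = (84 + 116) - 37507 = 200 - 37507 = -37307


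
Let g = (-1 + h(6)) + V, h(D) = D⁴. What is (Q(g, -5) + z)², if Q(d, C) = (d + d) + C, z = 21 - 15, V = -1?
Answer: 6702921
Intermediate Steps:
z = 6
g = 1294 (g = (-1 + 6⁴) - 1 = (-1 + 1296) - 1 = 1295 - 1 = 1294)
Q(d, C) = C + 2*d (Q(d, C) = 2*d + C = C + 2*d)
(Q(g, -5) + z)² = ((-5 + 2*1294) + 6)² = ((-5 + 2588) + 6)² = (2583 + 6)² = 2589² = 6702921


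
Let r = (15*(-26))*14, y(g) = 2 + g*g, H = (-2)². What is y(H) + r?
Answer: -5442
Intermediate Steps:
H = 4
y(g) = 2 + g²
r = -5460 (r = -390*14 = -5460)
y(H) + r = (2 + 4²) - 5460 = (2 + 16) - 5460 = 18 - 5460 = -5442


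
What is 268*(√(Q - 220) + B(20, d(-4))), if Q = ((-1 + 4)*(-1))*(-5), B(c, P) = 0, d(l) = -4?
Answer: 268*I*√205 ≈ 3837.2*I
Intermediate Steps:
Q = 15 (Q = (3*(-1))*(-5) = -3*(-5) = 15)
268*(√(Q - 220) + B(20, d(-4))) = 268*(√(15 - 220) + 0) = 268*(√(-205) + 0) = 268*(I*√205 + 0) = 268*(I*√205) = 268*I*√205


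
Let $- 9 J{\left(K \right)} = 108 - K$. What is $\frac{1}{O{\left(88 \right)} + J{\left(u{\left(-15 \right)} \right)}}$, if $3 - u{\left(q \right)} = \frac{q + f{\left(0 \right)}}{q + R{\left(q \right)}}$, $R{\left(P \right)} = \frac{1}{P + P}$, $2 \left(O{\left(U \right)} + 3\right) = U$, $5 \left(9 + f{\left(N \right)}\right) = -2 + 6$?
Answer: $\frac{451}{13152} \approx 0.034291$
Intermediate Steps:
$f{\left(N \right)} = - \frac{41}{5}$ ($f{\left(N \right)} = -9 + \frac{-2 + 6}{5} = -9 + \frac{1}{5} \cdot 4 = -9 + \frac{4}{5} = - \frac{41}{5}$)
$O{\left(U \right)} = -3 + \frac{U}{2}$
$R{\left(P \right)} = \frac{1}{2 P}$
$u{\left(q \right)} = 3 - \frac{- \frac{41}{5} + q}{q + \frac{1}{2 q}}$ ($u{\left(q \right)} = 3 - \frac{q - \frac{41}{5}}{q + \frac{1}{2 q}} = 3 - \frac{- \frac{41}{5} + q}{q + \frac{1}{2 q}}$)
$J{\left(K \right)} = -12 + \frac{K}{9}$ ($J{\left(K \right)} = - \frac{108 - K}{9} = -12 + \frac{K}{9}$)
$\frac{1}{O{\left(88 \right)} + J{\left(u{\left(-15 \right)} \right)}} = \frac{1}{\left(-3 + \frac{1}{2} \cdot 88\right) - \left(12 - \frac{\frac{1}{5} \frac{1}{1 + 2 \left(-15\right)^{2}} \left(15 + 2 \left(-15\right) \left(41 + 10 \left(-15\right)\right)\right)}{9}\right)} = \frac{1}{\left(-3 + 44\right) - \left(12 - \frac{\frac{1}{5} \frac{1}{1 + 2 \cdot 225} \left(15 + 2 \left(-15\right) \left(41 - 150\right)\right)}{9}\right)} = \frac{1}{41 - \left(12 - \frac{\frac{1}{5} \frac{1}{1 + 450} \left(15 + 2 \left(-15\right) \left(-109\right)\right)}{9}\right)} = \frac{1}{41 - \left(12 - \frac{\frac{1}{5} \cdot \frac{1}{451} \left(15 + 3270\right)}{9}\right)} = \frac{1}{41 - \left(12 - \frac{\frac{1}{5} \cdot \frac{1}{451} \cdot 3285}{9}\right)} = \frac{1}{41 + \left(-12 + \frac{1}{9} \cdot \frac{657}{451}\right)} = \frac{1}{41 + \left(-12 + \frac{73}{451}\right)} = \frac{1}{41 - \frac{5339}{451}} = \frac{1}{\frac{13152}{451}} = \frac{451}{13152}$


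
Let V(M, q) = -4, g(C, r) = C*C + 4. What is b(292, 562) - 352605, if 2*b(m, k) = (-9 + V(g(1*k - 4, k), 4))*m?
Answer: -354503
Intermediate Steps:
g(C, r) = 4 + C**2 (g(C, r) = C**2 + 4 = 4 + C**2)
b(m, k) = -13*m/2 (b(m, k) = ((-9 - 4)*m)/2 = (-13*m)/2 = -13*m/2)
b(292, 562) - 352605 = -13/2*292 - 352605 = -1898 - 352605 = -354503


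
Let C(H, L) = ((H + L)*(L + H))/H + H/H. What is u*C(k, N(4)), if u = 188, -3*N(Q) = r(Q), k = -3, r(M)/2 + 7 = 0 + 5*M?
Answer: -225224/27 ≈ -8341.6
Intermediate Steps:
r(M) = -14 + 10*M (r(M) = -14 + 2*(0 + 5*M) = -14 + 2*(5*M) = -14 + 10*M)
N(Q) = 14/3 - 10*Q/3 (N(Q) = -(-14 + 10*Q)/3 = 14/3 - 10*Q/3)
C(H, L) = 1 + (H + L)**2/H (C(H, L) = ((H + L)*(H + L))/H + 1 = (H + L)**2/H + 1 = 1 + (H + L)**2/H)
u*C(k, N(4)) = 188*((-3 + (-3 + (14/3 - 10/3*4))**2)/(-3)) = 188*(-(-3 + (-3 + (14/3 - 40/3))**2)/3) = 188*(-(-3 + (-3 - 26/3)**2)/3) = 188*(-(-3 + (-35/3)**2)/3) = 188*(-(-3 + 1225/9)/3) = 188*(-1/3*1198/9) = 188*(-1198/27) = -225224/27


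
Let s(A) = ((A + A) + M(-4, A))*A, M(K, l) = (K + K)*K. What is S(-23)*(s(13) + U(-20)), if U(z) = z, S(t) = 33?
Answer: 24222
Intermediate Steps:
M(K, l) = 2*K² (M(K, l) = (2*K)*K = 2*K²)
s(A) = A*(32 + 2*A) (s(A) = ((A + A) + 2*(-4)²)*A = (2*A + 2*16)*A = (2*A + 32)*A = (32 + 2*A)*A = A*(32 + 2*A))
S(-23)*(s(13) + U(-20)) = 33*(2*13*(16 + 13) - 20) = 33*(2*13*29 - 20) = 33*(754 - 20) = 33*734 = 24222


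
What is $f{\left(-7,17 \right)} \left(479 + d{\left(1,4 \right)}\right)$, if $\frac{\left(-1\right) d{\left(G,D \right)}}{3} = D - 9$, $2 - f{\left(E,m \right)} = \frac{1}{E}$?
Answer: $\frac{7410}{7} \approx 1058.6$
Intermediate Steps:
$f{\left(E,m \right)} = 2 - \frac{1}{E}$
$d{\left(G,D \right)} = 27 - 3 D$ ($d{\left(G,D \right)} = - 3 \left(D - 9\right) = - 3 \left(-9 + D\right) = 27 - 3 D$)
$f{\left(-7,17 \right)} \left(479 + d{\left(1,4 \right)}\right) = \left(2 - \frac{1}{-7}\right) \left(479 + \left(27 - 12\right)\right) = \left(2 - - \frac{1}{7}\right) \left(479 + \left(27 - 12\right)\right) = \left(2 + \frac{1}{7}\right) \left(479 + 15\right) = \frac{15}{7} \cdot 494 = \frac{7410}{7}$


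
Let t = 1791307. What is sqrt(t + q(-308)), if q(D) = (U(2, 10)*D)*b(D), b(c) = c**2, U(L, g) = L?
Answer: I*sqrt(56644917) ≈ 7526.3*I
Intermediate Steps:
q(D) = 2*D**3 (q(D) = (2*D)*D**2 = 2*D**3)
sqrt(t + q(-308)) = sqrt(1791307 + 2*(-308)**3) = sqrt(1791307 + 2*(-29218112)) = sqrt(1791307 - 58436224) = sqrt(-56644917) = I*sqrt(56644917)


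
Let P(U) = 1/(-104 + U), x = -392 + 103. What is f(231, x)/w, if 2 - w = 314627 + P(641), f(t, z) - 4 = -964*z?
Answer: -74804100/84476813 ≈ -0.88550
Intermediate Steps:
x = -289
f(t, z) = 4 - 964*z
w = -168953626/537 (w = 2 - (314627 + 1/(-104 + 641)) = 2 - (314627 + 1/537) = 2 - 1*168954700/537 = 2 - 168954700/537 = -168953626/537 ≈ -3.1463e+5)
f(231, x)/w = (4 - 964*(-289))/(-168953626/537) = (4 + 278596)*(-537/168953626) = 278600*(-537/168953626) = -74804100/84476813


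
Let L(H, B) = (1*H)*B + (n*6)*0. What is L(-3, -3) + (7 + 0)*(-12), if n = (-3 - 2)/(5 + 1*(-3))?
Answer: -75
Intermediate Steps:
n = -5/2 (n = -5/(5 - 3) = -5/2 ≈ -2.5000)
L(H, B) = B*H (L(H, B) = (1*H)*B - 5/2*6*0 = H*B - 15*0 = B*H + 0 = B*H)
L(-3, -3) + (7 + 0)*(-12) = -3*(-3) + (7 + 0)*(-12) = 9 + 7*(-12) = 9 - 84 = -75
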